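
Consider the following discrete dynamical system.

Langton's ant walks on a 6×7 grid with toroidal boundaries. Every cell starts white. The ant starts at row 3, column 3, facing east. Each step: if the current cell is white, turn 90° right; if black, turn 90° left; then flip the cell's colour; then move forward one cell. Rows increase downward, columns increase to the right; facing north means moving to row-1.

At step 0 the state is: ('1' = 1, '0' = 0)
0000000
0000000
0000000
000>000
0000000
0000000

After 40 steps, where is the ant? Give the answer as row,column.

3,1

t=0: 0000000
0000000
0000000
000>000
0000000
0000000
t=1: 0000000
0000000
0000000
0001000
000v000
0000000
t=2: 0000000
0000000
0000000
0001000
00<1000
0000000
t=3: 0000000
0000000
0000000
00^1000
0011000
0000000
t=4: 0000000
0000000
0000000
001>000
0011000
0000000
t=5: 0000000
0000000
000^000
0010000
0011000
0000000
t=6: 0000000
0000000
0001>00
0010000
0011000
0000000
t=7: 0000000
0000000
0001100
0010v00
0011000
0000000
t=8: 0000000
0000000
0001100
001<100
0011000
0000000
t=9: 0000000
0000000
000^100
0011100
0011000
0000000
t=10: 0000000
0000000
00<0100
0011100
0011000
0000000
t=11: 0000000
00^0000
0010100
0011100
0011000
0000000
t=12: 0000000
001>000
0010100
0011100
0011000
0000000
t=13: 0000000
0011000
001v100
0011100
0011000
0000000
t=14: 0000000
0011000
00<1100
0011100
0011000
0000000
t=15: 0000000
0011000
0001100
00v1100
0011000
0000000
t=16: 0000000
0011000
0001100
000>100
0011000
0000000
t=17: 0000000
0011000
000^100
0000100
0011000
0000000
t=18: 0000000
0011000
00<0100
0000100
0011000
0000000
t=19: 0000000
00^1000
0010100
0000100
0011000
0000000
t=20: 0000000
0<01000
0010100
0000100
0011000
0000000
t=21: 0^00000
0101000
0010100
0000100
0011000
0000000
t=22: 01>0000
0101000
0010100
0000100
0011000
0000000
t=23: 0110000
01v1000
0010100
0000100
0011000
0000000
t=24: 0110000
0<11000
0010100
0000100
0011000
0000000
t=25: 0110000
0011000
0v10100
0000100
0011000
0000000
t=26: 0110000
0011000
<110100
0000100
0011000
0000000
t=27: 0110000
^011000
1110100
0000100
0011000
0000000
t=28: 0110000
1>11000
1110100
0000100
0011000
0000000
t=29: 0110000
1111000
1v10100
0000100
0011000
0000000
t=30: 0110000
1111000
10>0100
0000100
0011000
0000000
t=31: 0110000
11^1000
1000100
0000100
0011000
0000000
t=32: 0110000
1<01000
1000100
0000100
0011000
0000000
t=33: 0110000
1001000
1v00100
0000100
0011000
0000000
t=34: 0110000
1001000
<100100
0000100
0011000
0000000
t=35: 0110000
1001000
0100100
v000100
0011000
0000000
t=36: 0110000
1001000
0100100
100010<
0011000
0000000
t=37: 0110000
1001000
010010^
1000101
0011000
0000000
t=38: 0110000
1001000
>100101
1000101
0011000
0000000
t=39: 0110000
1001000
1100101
v000101
0011000
0000000
t=40: 0110000
1001000
1100101
0>00101
0011000
0000000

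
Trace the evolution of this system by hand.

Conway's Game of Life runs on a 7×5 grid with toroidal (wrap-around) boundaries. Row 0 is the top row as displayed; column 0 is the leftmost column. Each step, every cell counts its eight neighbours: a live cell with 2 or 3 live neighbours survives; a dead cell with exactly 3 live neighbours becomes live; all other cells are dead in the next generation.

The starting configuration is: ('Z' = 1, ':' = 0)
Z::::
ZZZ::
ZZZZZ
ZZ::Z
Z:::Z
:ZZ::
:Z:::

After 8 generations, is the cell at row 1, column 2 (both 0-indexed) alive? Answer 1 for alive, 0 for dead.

[0] Z::::
ZZZ::
ZZZZZ
ZZ::Z
Z:::Z
:ZZ::
:Z:::
[1] Z:Z::
:::::
:::::
:::::
::ZZZ
:ZZ::
ZZZ::
[2] Z:Z::
:::::
:::::
:::Z:
:ZZZ:
::::Z
Z::Z:
[3] :Z::Z
:::::
:::::
:::Z:
::ZZZ
ZZ::Z
ZZ:Z:
[4] :ZZ:Z
:::::
:::::
::ZZZ
:ZZ::
:::::
:::Z:
[5] ::ZZ:
:::::
:::Z:
:ZZZ:
:ZZ::
::Z::
::ZZ:
[6] ::ZZ:
::ZZ:
:::Z:
:Z:Z:
:::::
:::::
:Z:::
[7] :Z:Z:
::::Z
:::ZZ
::Z::
:::::
:::::
::Z::
[8] ::ZZ:
Z:Z:Z
:::ZZ
:::Z:
:::::
:::::
::Z::

1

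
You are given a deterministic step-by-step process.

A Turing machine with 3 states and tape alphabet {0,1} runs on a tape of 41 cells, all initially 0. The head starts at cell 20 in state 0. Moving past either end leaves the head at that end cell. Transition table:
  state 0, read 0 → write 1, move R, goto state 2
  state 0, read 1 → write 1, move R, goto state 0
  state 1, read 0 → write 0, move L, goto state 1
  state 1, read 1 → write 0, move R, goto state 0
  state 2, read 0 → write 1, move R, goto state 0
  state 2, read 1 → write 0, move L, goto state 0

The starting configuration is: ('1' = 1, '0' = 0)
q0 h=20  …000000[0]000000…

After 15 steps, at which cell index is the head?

35

0) q0 h=20  …000000[0]000000…
1) q2 h=21  …000001[0]000000…
2) q0 h=22  …000011[0]000000…
3) q2 h=23  …000111[0]000000…
4) q0 h=24  …001111[0]000000…
5) q2 h=25  …011111[0]000000…
6) q0 h=26  …111111[0]000000…
7) q2 h=27  …111111[0]000000…
8) q0 h=28  …111111[0]000000…
9) q2 h=29  …111111[0]000000…
10) q0 h=30  …111111[0]000000…
11) q2 h=31  …111111[0]000000…
12) q0 h=32  …111111[0]000000…
13) q2 h=33  …111111[0]000000…
14) q0 h=34  …111111[0]000000|
15) q2 h=35  …111111[0]00000|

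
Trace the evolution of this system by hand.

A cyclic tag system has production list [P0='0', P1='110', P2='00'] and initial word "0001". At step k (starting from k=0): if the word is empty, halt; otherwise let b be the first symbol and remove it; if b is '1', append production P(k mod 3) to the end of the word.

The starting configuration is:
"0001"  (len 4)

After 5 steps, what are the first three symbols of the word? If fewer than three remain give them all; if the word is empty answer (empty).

k=0  "0001"  (len 4)
k=1  "001"  (len 3)
k=2  "01"  (len 2)
k=3  "1"  (len 1)
k=4  "0"  (len 1)
k=5  (halted — word empty)

(empty)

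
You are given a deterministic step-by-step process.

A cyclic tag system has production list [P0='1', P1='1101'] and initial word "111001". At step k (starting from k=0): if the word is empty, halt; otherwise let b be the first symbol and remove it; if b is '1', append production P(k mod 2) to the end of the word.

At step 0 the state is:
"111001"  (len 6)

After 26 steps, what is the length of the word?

27

k=0  "111001"  (len 6)
k=1  "110011"  (len 6)
k=2  "100111101"  (len 9)
k=3  "001111011"  (len 9)
k=4  "01111011"  (len 8)
k=5  "1111011"  (len 7)
k=6  "1110111101"  (len 10)
k=7  "1101111011"  (len 10)
k=8  "1011110111101"  (len 13)
k=9  "0111101111011"  (len 13)
k=10  "111101111011"  (len 12)
k=11  "111011110111"  (len 12)
k=12  "110111101111101"  (len 15)
k=13  "101111011111011"  (len 15)
k=14  "011110111110111101"  (len 18)
k=15  "11110111110111101"  (len 17)
k=16  "11101111101111011101"  (len 20)
k=17  "11011111011110111011"  (len 20)
k=18  "10111110111101110111101"  (len 23)
k=19  "01111101111011101111011"  (len 23)
k=20  "1111101111011101111011"  (len 22)
k=21  "1111011110111011110111"  (len 22)
k=22  "1110111101110111101111101"  (len 25)
k=23  "1101111011101111011111011"  (len 25)
k=24  "1011110111011110111110111101"  (len 28)
k=25  "0111101110111101111101111011"  (len 28)
k=26  "111101110111101111101111011"  (len 27)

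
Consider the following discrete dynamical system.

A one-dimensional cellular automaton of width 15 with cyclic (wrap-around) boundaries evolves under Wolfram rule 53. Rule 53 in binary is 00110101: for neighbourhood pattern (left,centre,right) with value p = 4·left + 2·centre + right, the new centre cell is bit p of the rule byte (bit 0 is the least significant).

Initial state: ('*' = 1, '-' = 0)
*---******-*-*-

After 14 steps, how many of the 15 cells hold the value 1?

step 0: *---******-*-*-
step 1: ***-------*****
step 2: ---******------
step 3: **-------******
step 4: --******-------
step 5: *-------*******
step 6: -******--------
step 7: -------********
step 8: ******---------
step 9: ------********-
step 10: *****---------*
step 11: -----********--
step 12: ****---------**
step 13: ----********---
step 14: ***---------***

6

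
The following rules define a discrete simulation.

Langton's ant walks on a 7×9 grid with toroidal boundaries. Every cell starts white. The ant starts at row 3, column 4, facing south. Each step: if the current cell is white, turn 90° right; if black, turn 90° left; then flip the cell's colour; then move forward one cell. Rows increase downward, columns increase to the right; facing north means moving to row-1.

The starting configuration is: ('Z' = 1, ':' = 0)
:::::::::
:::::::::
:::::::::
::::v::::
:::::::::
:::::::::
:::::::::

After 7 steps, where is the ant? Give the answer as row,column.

gen 0: :::::::::
:::::::::
:::::::::
::::v::::
:::::::::
:::::::::
:::::::::
gen 1: :::::::::
:::::::::
:::::::::
:::<Z::::
:::::::::
:::::::::
:::::::::
gen 2: :::::::::
:::::::::
:::^:::::
:::ZZ::::
:::::::::
:::::::::
:::::::::
gen 3: :::::::::
:::::::::
:::Z>::::
:::ZZ::::
:::::::::
:::::::::
:::::::::
gen 4: :::::::::
:::::::::
:::ZZ::::
:::Zv::::
:::::::::
:::::::::
:::::::::
gen 5: :::::::::
:::::::::
:::ZZ::::
:::Z:>:::
:::::::::
:::::::::
:::::::::
gen 6: :::::::::
:::::::::
:::ZZ::::
:::Z:Z:::
:::::v:::
:::::::::
:::::::::
gen 7: :::::::::
:::::::::
:::ZZ::::
:::Z:Z:::
::::<Z:::
:::::::::
:::::::::

4,4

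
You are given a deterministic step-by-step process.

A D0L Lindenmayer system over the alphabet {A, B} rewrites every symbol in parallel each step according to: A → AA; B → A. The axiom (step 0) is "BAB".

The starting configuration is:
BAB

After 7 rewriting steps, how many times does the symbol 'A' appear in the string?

0) BAB
1) AAAA
2) AAAAAAAA
3) AAAAAAAAAAAAAAAA
4) AAAAAAAAAAAAAAAAAAAAAAAAAAAAAAAA
5) AAAAAAAAAAAAAAAAAAAAAAAAAAAAAAAAAAAAAAAAAAAAAAAAAAAAAAAAAAAAAAAA
6) AAAAAAAAAAAAAAAAAAAAAAAAAAAAAAAAAAAAAAAAAAAAAAAAAAAAAAAAAA…AAAAAAAAAAAAAAAAAAAAAAAAAAAAAAAAAAAAAAAAAAAAAAAAAAAAAAAAAA  (len 128)
7) AAAAAAAAAAAAAAAAAAAAAAAAAAAAAAAAAAAAAAAAAAAAAAAAAAAAAAAAAA…AAAAAAAAAAAAAAAAAAAAAAAAAAAAAAAAAAAAAAAAAAAAAAAAAAAAAAAAAA  (len 256)

256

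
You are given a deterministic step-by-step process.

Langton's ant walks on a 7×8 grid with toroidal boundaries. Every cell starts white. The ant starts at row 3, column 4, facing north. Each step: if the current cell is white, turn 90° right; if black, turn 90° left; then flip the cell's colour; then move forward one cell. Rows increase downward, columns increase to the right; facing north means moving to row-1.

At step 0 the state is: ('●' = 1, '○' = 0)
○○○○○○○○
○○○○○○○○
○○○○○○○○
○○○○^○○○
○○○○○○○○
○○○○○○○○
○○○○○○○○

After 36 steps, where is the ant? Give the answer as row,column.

step 0: ○○○○○○○○
○○○○○○○○
○○○○○○○○
○○○○^○○○
○○○○○○○○
○○○○○○○○
○○○○○○○○
step 1: ○○○○○○○○
○○○○○○○○
○○○○○○○○
○○○○●>○○
○○○○○○○○
○○○○○○○○
○○○○○○○○
step 2: ○○○○○○○○
○○○○○○○○
○○○○○○○○
○○○○●●○○
○○○○○v○○
○○○○○○○○
○○○○○○○○
step 3: ○○○○○○○○
○○○○○○○○
○○○○○○○○
○○○○●●○○
○○○○<●○○
○○○○○○○○
○○○○○○○○
step 4: ○○○○○○○○
○○○○○○○○
○○○○○○○○
○○○○^●○○
○○○○●●○○
○○○○○○○○
○○○○○○○○
step 5: ○○○○○○○○
○○○○○○○○
○○○○○○○○
○○○<○●○○
○○○○●●○○
○○○○○○○○
○○○○○○○○
step 6: ○○○○○○○○
○○○○○○○○
○○○^○○○○
○○○●○●○○
○○○○●●○○
○○○○○○○○
○○○○○○○○
step 7: ○○○○○○○○
○○○○○○○○
○○○●>○○○
○○○●○●○○
○○○○●●○○
○○○○○○○○
○○○○○○○○
step 8: ○○○○○○○○
○○○○○○○○
○○○●●○○○
○○○●v●○○
○○○○●●○○
○○○○○○○○
○○○○○○○○
step 9: ○○○○○○○○
○○○○○○○○
○○○●●○○○
○○○<●●○○
○○○○●●○○
○○○○○○○○
○○○○○○○○
step 10: ○○○○○○○○
○○○○○○○○
○○○●●○○○
○○○○●●○○
○○○v●●○○
○○○○○○○○
○○○○○○○○
step 11: ○○○○○○○○
○○○○○○○○
○○○●●○○○
○○○○●●○○
○○<●●●○○
○○○○○○○○
○○○○○○○○
step 12: ○○○○○○○○
○○○○○○○○
○○○●●○○○
○○^○●●○○
○○●●●●○○
○○○○○○○○
○○○○○○○○
step 13: ○○○○○○○○
○○○○○○○○
○○○●●○○○
○○●>●●○○
○○●●●●○○
○○○○○○○○
○○○○○○○○
step 14: ○○○○○○○○
○○○○○○○○
○○○●●○○○
○○●●●●○○
○○●v●●○○
○○○○○○○○
○○○○○○○○
step 15: ○○○○○○○○
○○○○○○○○
○○○●●○○○
○○●●●●○○
○○●○>●○○
○○○○○○○○
○○○○○○○○
step 16: ○○○○○○○○
○○○○○○○○
○○○●●○○○
○○●●^●○○
○○●○○●○○
○○○○○○○○
○○○○○○○○
step 17: ○○○○○○○○
○○○○○○○○
○○○●●○○○
○○●<○●○○
○○●○○●○○
○○○○○○○○
○○○○○○○○
step 18: ○○○○○○○○
○○○○○○○○
○○○●●○○○
○○●○○●○○
○○●v○●○○
○○○○○○○○
○○○○○○○○
step 19: ○○○○○○○○
○○○○○○○○
○○○●●○○○
○○●○○●○○
○○<●○●○○
○○○○○○○○
○○○○○○○○
step 20: ○○○○○○○○
○○○○○○○○
○○○●●○○○
○○●○○●○○
○○○●○●○○
○○v○○○○○
○○○○○○○○
step 21: ○○○○○○○○
○○○○○○○○
○○○●●○○○
○○●○○●○○
○○○●○●○○
○<●○○○○○
○○○○○○○○
step 22: ○○○○○○○○
○○○○○○○○
○○○●●○○○
○○●○○●○○
○^○●○●○○
○●●○○○○○
○○○○○○○○
step 23: ○○○○○○○○
○○○○○○○○
○○○●●○○○
○○●○○●○○
○●>●○●○○
○●●○○○○○
○○○○○○○○
step 24: ○○○○○○○○
○○○○○○○○
○○○●●○○○
○○●○○●○○
○●●●○●○○
○●v○○○○○
○○○○○○○○
step 25: ○○○○○○○○
○○○○○○○○
○○○●●○○○
○○●○○●○○
○●●●○●○○
○●○>○○○○
○○○○○○○○
step 26: ○○○○○○○○
○○○○○○○○
○○○●●○○○
○○●○○●○○
○●●●○●○○
○●○●○○○○
○○○v○○○○
step 27: ○○○○○○○○
○○○○○○○○
○○○●●○○○
○○●○○●○○
○●●●○●○○
○●○●○○○○
○○<●○○○○
step 28: ○○○○○○○○
○○○○○○○○
○○○●●○○○
○○●○○●○○
○●●●○●○○
○●^●○○○○
○○●●○○○○
step 29: ○○○○○○○○
○○○○○○○○
○○○●●○○○
○○●○○●○○
○●●●○●○○
○●●>○○○○
○○●●○○○○
step 30: ○○○○○○○○
○○○○○○○○
○○○●●○○○
○○●○○●○○
○●●^○●○○
○●●○○○○○
○○●●○○○○
step 31: ○○○○○○○○
○○○○○○○○
○○○●●○○○
○○●○○●○○
○●<○○●○○
○●●○○○○○
○○●●○○○○
step 32: ○○○○○○○○
○○○○○○○○
○○○●●○○○
○○●○○●○○
○●○○○●○○
○●v○○○○○
○○●●○○○○
step 33: ○○○○○○○○
○○○○○○○○
○○○●●○○○
○○●○○●○○
○●○○○●○○
○●○>○○○○
○○●●○○○○
step 34: ○○○○○○○○
○○○○○○○○
○○○●●○○○
○○●○○●○○
○●○○○●○○
○●○●○○○○
○○●v○○○○
step 35: ○○○○○○○○
○○○○○○○○
○○○●●○○○
○○●○○●○○
○●○○○●○○
○●○●○○○○
○○●○>○○○
step 36: ○○○○v○○○
○○○○○○○○
○○○●●○○○
○○●○○●○○
○●○○○●○○
○●○●○○○○
○○●○●○○○

0,4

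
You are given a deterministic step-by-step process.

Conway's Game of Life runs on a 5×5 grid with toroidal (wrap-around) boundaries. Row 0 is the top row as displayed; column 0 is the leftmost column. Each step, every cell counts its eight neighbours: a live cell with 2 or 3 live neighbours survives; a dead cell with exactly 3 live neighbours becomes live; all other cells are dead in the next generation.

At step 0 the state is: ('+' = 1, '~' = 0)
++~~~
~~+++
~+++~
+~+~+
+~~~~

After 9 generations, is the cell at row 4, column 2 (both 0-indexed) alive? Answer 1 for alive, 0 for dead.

step 0: ++~~~
~~+++
~+++~
+~+~+
+~~~~
step 1: ++++~
~~~~+
~~~~~
+~+~+
~~~~~
step 2: +++++
+++++
+~~++
~~~~~
~~~~~
step 3: ~~~~~
~~~~~
~~~~~
~~~~+
+++++
step 4: +++++
~~~~~
~~~~~
~++~+
+++++
step 5: ~~~~~
+++++
~~~~~
~~~~+
~~~~~
step 6: +++++
+++++
~++~~
~~~~~
~~~~~
step 7: ~~~~~
~~~~~
~~~~+
~~~~~
+++++
step 8: +++++
~~~~~
~~~~~
~++~~
+++++
step 9: ~~~~~
+++++
~~~~~
~~~~+
~~~~~

0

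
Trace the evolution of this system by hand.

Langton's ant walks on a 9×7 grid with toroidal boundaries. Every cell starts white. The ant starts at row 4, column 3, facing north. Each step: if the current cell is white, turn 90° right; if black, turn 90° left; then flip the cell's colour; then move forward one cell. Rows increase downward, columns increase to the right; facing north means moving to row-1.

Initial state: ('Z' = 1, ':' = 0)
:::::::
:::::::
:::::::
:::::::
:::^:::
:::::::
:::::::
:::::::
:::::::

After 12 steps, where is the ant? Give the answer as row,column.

4,1

k=0  :::::::
:::::::
:::::::
:::::::
:::^:::
:::::::
:::::::
:::::::
:::::::
k=1  :::::::
:::::::
:::::::
:::::::
:::Z>::
:::::::
:::::::
:::::::
:::::::
k=2  :::::::
:::::::
:::::::
:::::::
:::ZZ::
::::v::
:::::::
:::::::
:::::::
k=3  :::::::
:::::::
:::::::
:::::::
:::ZZ::
:::<Z::
:::::::
:::::::
:::::::
k=4  :::::::
:::::::
:::::::
:::::::
:::^Z::
:::ZZ::
:::::::
:::::::
:::::::
k=5  :::::::
:::::::
:::::::
:::::::
::<:Z::
:::ZZ::
:::::::
:::::::
:::::::
k=6  :::::::
:::::::
:::::::
::^::::
::Z:Z::
:::ZZ::
:::::::
:::::::
:::::::
k=7  :::::::
:::::::
:::::::
::Z>:::
::Z:Z::
:::ZZ::
:::::::
:::::::
:::::::
k=8  :::::::
:::::::
:::::::
::ZZ:::
::ZvZ::
:::ZZ::
:::::::
:::::::
:::::::
k=9  :::::::
:::::::
:::::::
::ZZ:::
::<ZZ::
:::ZZ::
:::::::
:::::::
:::::::
k=10  :::::::
:::::::
:::::::
::ZZ:::
:::ZZ::
::vZZ::
:::::::
:::::::
:::::::
k=11  :::::::
:::::::
:::::::
::ZZ:::
:::ZZ::
:<ZZZ::
:::::::
:::::::
:::::::
k=12  :::::::
:::::::
:::::::
::ZZ:::
:^:ZZ::
:ZZZZ::
:::::::
:::::::
:::::::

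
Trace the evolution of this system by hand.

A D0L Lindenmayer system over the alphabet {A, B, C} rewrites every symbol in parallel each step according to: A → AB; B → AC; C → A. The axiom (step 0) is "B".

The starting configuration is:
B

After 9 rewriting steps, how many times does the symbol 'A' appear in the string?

step 0: B
step 1: AC
step 2: ABA
step 3: ABACAB
step 4: ABACABAABAC
step 5: ABACABAABACABABACABA
step 6: ABACABAABACABABACABAABACABACABAABACAB
step 7: ABACABAABACABABACABAABACABACABAABACABABACABAABACABAABACABABACABAABAC
step 8: ABACABAABACABABACABAABACABACABAABACABABACABAABACABAABACABA…CABACABAABACABABACABAABACABABACABAABACABACABAABACABABACABA  (len 125)
step 9: ABACABAABACABABACABAABACABACABAABACABABACABAABACABAABACABA…CABACABAABACABABACABAABACABAABACABABACABAABACABACABAABACAB  (len 230)

125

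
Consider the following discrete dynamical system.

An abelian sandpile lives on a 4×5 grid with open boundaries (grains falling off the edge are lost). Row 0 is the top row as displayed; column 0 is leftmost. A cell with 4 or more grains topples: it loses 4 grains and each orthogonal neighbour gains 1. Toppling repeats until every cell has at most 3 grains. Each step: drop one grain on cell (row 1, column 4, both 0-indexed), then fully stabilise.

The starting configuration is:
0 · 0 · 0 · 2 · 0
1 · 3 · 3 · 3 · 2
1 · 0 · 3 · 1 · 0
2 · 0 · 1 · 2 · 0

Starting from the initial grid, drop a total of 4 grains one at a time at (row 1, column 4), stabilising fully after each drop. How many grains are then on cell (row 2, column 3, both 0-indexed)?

t=0: 0 · 0 · 0 · 2 · 0
1 · 3 · 3 · 3 · 2
1 · 0 · 3 · 1 · 0
2 · 0 · 1 · 2 · 0
t=1: 0 · 0 · 0 · 2 · 0
1 · 3 · 3 · 3 · 3
1 · 0 · 3 · 1 · 0
2 · 0 · 1 · 2 · 0
t=2: 0 · 1 · 1 · 3 · 1
2 · 0 · 2 · 1 · 1
1 · 2 · 0 · 3 · 1
2 · 0 · 2 · 2 · 0
t=3: 0 · 1 · 1 · 3 · 1
2 · 0 · 2 · 1 · 2
1 · 2 · 0 · 3 · 1
2 · 0 · 2 · 2 · 0
t=4: 0 · 1 · 1 · 3 · 1
2 · 0 · 2 · 1 · 3
1 · 2 · 0 · 3 · 1
2 · 0 · 2 · 2 · 0

3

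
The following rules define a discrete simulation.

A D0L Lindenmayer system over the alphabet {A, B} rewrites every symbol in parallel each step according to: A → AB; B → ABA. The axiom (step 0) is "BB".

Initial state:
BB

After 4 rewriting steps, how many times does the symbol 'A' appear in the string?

48

0) BB
1) ABAABA
2) ABABAABABABAAB
3) ABABAABABAABABABAABABAABABAABABABA
4) ABABAABABAABABABAABABAABABABAABABAABABAABABABAABABAABABABAABABAABABABAABABAABABAAB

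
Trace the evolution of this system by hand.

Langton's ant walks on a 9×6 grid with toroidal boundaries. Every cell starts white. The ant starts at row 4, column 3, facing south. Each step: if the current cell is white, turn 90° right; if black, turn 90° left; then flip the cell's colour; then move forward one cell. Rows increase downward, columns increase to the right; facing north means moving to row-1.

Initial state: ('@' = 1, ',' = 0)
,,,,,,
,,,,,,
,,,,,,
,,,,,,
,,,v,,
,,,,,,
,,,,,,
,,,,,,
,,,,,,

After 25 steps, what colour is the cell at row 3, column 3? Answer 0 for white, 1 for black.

gen 0: ,,,,,,
,,,,,,
,,,,,,
,,,,,,
,,,v,,
,,,,,,
,,,,,,
,,,,,,
,,,,,,
gen 1: ,,,,,,
,,,,,,
,,,,,,
,,,,,,
,,<@,,
,,,,,,
,,,,,,
,,,,,,
,,,,,,
gen 2: ,,,,,,
,,,,,,
,,,,,,
,,^,,,
,,@@,,
,,,,,,
,,,,,,
,,,,,,
,,,,,,
gen 3: ,,,,,,
,,,,,,
,,,,,,
,,@>,,
,,@@,,
,,,,,,
,,,,,,
,,,,,,
,,,,,,
gen 4: ,,,,,,
,,,,,,
,,,,,,
,,@@,,
,,@v,,
,,,,,,
,,,,,,
,,,,,,
,,,,,,
gen 5: ,,,,,,
,,,,,,
,,,,,,
,,@@,,
,,@,>,
,,,,,,
,,,,,,
,,,,,,
,,,,,,
gen 6: ,,,,,,
,,,,,,
,,,,,,
,,@@,,
,,@,@,
,,,,v,
,,,,,,
,,,,,,
,,,,,,
gen 7: ,,,,,,
,,,,,,
,,,,,,
,,@@,,
,,@,@,
,,,<@,
,,,,,,
,,,,,,
,,,,,,
gen 8: ,,,,,,
,,,,,,
,,,,,,
,,@@,,
,,@^@,
,,,@@,
,,,,,,
,,,,,,
,,,,,,
gen 9: ,,,,,,
,,,,,,
,,,,,,
,,@@,,
,,@@>,
,,,@@,
,,,,,,
,,,,,,
,,,,,,
gen 10: ,,,,,,
,,,,,,
,,,,,,
,,@@^,
,,@@,,
,,,@@,
,,,,,,
,,,,,,
,,,,,,
gen 11: ,,,,,,
,,,,,,
,,,,,,
,,@@@>
,,@@,,
,,,@@,
,,,,,,
,,,,,,
,,,,,,
gen 12: ,,,,,,
,,,,,,
,,,,,,
,,@@@@
,,@@,v
,,,@@,
,,,,,,
,,,,,,
,,,,,,
gen 13: ,,,,,,
,,,,,,
,,,,,,
,,@@@@
,,@@<@
,,,@@,
,,,,,,
,,,,,,
,,,,,,
gen 14: ,,,,,,
,,,,,,
,,,,,,
,,@@^@
,,@@@@
,,,@@,
,,,,,,
,,,,,,
,,,,,,
gen 15: ,,,,,,
,,,,,,
,,,,,,
,,@<,@
,,@@@@
,,,@@,
,,,,,,
,,,,,,
,,,,,,
gen 16: ,,,,,,
,,,,,,
,,,,,,
,,@,,@
,,@v@@
,,,@@,
,,,,,,
,,,,,,
,,,,,,
gen 17: ,,,,,,
,,,,,,
,,,,,,
,,@,,@
,,@,>@
,,,@@,
,,,,,,
,,,,,,
,,,,,,
gen 18: ,,,,,,
,,,,,,
,,,,,,
,,@,^@
,,@,,@
,,,@@,
,,,,,,
,,,,,,
,,,,,,
gen 19: ,,,,,,
,,,,,,
,,,,,,
,,@,@>
,,@,,@
,,,@@,
,,,,,,
,,,,,,
,,,,,,
gen 20: ,,,,,,
,,,,,,
,,,,,^
,,@,@,
,,@,,@
,,,@@,
,,,,,,
,,,,,,
,,,,,,
gen 21: ,,,,,,
,,,,,,
>,,,,@
,,@,@,
,,@,,@
,,,@@,
,,,,,,
,,,,,,
,,,,,,
gen 22: ,,,,,,
,,,,,,
@,,,,@
v,@,@,
,,@,,@
,,,@@,
,,,,,,
,,,,,,
,,,,,,
gen 23: ,,,,,,
,,,,,,
@,,,,@
@,@,@<
,,@,,@
,,,@@,
,,,,,,
,,,,,,
,,,,,,
gen 24: ,,,,,,
,,,,,,
@,,,,^
@,@,@@
,,@,,@
,,,@@,
,,,,,,
,,,,,,
,,,,,,
gen 25: ,,,,,,
,,,,,,
@,,,<,
@,@,@@
,,@,,@
,,,@@,
,,,,,,
,,,,,,
,,,,,,

0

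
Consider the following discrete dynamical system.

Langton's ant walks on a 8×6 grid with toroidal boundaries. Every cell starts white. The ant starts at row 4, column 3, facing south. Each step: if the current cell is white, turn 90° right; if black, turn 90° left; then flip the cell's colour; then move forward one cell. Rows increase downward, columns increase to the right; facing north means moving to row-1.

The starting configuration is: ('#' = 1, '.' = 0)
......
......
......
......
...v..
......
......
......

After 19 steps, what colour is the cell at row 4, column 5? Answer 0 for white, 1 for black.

1

[0] ......
......
......
......
...v..
......
......
......
[1] ......
......
......
......
..<#..
......
......
......
[2] ......
......
......
..^...
..##..
......
......
......
[3] ......
......
......
..#>..
..##..
......
......
......
[4] ......
......
......
..##..
..#v..
......
......
......
[5] ......
......
......
..##..
..#.>.
......
......
......
[6] ......
......
......
..##..
..#.#.
....v.
......
......
[7] ......
......
......
..##..
..#.#.
...<#.
......
......
[8] ......
......
......
..##..
..#^#.
...##.
......
......
[9] ......
......
......
..##..
..##>.
...##.
......
......
[10] ......
......
......
..##^.
..##..
...##.
......
......
[11] ......
......
......
..###>
..##..
...##.
......
......
[12] ......
......
......
..####
..##.v
...##.
......
......
[13] ......
......
......
..####
..##<#
...##.
......
......
[14] ......
......
......
..##^#
..####
...##.
......
......
[15] ......
......
......
..#<.#
..####
...##.
......
......
[16] ......
......
......
..#..#
..#v##
...##.
......
......
[17] ......
......
......
..#..#
..#.>#
...##.
......
......
[18] ......
......
......
..#.^#
..#..#
...##.
......
......
[19] ......
......
......
..#.#>
..#..#
...##.
......
......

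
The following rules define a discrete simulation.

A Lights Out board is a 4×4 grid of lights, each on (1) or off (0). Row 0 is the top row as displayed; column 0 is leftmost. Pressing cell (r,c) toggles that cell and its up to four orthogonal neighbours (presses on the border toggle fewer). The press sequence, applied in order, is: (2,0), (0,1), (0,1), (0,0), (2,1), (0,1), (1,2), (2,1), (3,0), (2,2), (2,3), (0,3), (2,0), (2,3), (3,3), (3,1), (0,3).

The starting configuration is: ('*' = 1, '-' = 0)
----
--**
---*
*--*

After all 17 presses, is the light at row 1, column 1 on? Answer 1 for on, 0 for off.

0

0) ----
--**
---*
*--*
1) ----
*-**
**-*
---*
2) ***-
****
**-*
---*
3) ----
*-**
**-*
---*
4) **--
--**
**-*
---*
5) **--
-***
--**
-*-*
6) --*-
--**
--**
-*-*
7) ----
-*--
---*
-*-*
8) ----
----
****
---*
9) ----
----
-***
**-*
10) ----
--*-
----
****
11) ----
--**
--**
***-
12) --**
--*-
--**
***-
13) --**
*-*-
****
-**-
14) --**
*-**
**--
-***
15) --**
*-**
**-*
-*--
16) --**
*-**
*--*
*-*-
17) ----
*-*-
*--*
*-*-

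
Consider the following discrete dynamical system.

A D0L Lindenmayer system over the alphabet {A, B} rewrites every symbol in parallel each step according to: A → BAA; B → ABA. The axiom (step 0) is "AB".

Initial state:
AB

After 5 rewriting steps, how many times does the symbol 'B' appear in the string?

162

[0] AB
[1] BAAABA
[2] ABABAABAABAAABABAA
[3] BAAABABAAABABAABAAABABAABAAABABAABAABAAABABAAABABAABAA
[4] ABABAABAABAAABABAAABABAABAABAAABABAAABABAABAAABABAABAABAAA…ABAAABABAABAABAAABABAAABABAABAABAAABABAAABABAABAAABABAABAA  (len 162)
[5] BAAABABAAABABAABAAABABAABAAABABAABAABAAABABAAABABAABAABAAA…ABAABAAABABAAABABAABAAABABAABAABAAABABAAABABAABAAABABAABAA  (len 486)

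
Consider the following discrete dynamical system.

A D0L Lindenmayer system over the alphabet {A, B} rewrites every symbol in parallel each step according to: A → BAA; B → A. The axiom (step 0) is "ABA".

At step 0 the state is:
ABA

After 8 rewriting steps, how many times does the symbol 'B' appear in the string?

gen 0: ABA
gen 1: BAAABAA
gen 2: ABAABAABAAABAABAA
gen 3: BAAABAABAAABAABAAABAABAABAAABAABAAABAABAA
gen 4: ABAABAABAAABAABAAABAABAABAAABAABAAABAABAABAAABAABAAABAABAAABAABAABAAABAABAAABAABAABAAABAABAAABAABAA
gen 5: BAAABAABAAABAABAAABAABAABAAABAABAAABAABAABAAABAABAAABAABAA…BAAABAABAAABAABAAABAABAABAAABAABAAABAABAABAAABAABAAABAABAA  (len 239)
gen 6: ABAABAABAAABAABAAABAABAABAAABAABAAABAABAABAAABAABAAABAABAA…BAAABAABAAABAABAAABAABAABAAABAABAAABAABAABAAABAABAAABAABAA  (len 577)
gen 7: BAAABAABAAABAABAAABAABAABAAABAABAAABAABAABAAABAABAAABAABAA…BAAABAABAAABAABAAABAABAABAAABAABAAABAABAABAAABAABAAABAABAA  (len 1393)
gen 8: ABAABAABAAABAABAAABAABAABAAABAABAAABAABAABAAABAABAAABAABAA…BAAABAABAAABAABAAABAABAABAAABAABAAABAABAABAAABAABAAABAABAA  (len 3363)

985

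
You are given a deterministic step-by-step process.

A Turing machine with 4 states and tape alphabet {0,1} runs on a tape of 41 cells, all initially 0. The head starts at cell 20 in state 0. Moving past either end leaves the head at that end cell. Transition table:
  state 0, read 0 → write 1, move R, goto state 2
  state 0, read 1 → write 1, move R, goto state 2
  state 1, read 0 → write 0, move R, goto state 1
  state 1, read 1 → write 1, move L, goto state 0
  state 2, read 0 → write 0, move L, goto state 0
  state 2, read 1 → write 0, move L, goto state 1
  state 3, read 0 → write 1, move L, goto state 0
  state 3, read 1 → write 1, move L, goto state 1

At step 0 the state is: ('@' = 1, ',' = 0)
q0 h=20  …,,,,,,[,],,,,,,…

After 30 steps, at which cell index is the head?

step 0: q0 h=20  …,,,,,,[,],,,,,,…
step 1: q2 h=21  …,,,,,@[,],,,,,,…
step 2: q0 h=20  …,,,,,,[@],,,,,,…
step 3: q2 h=21  …,,,,,@[,],,,,,,…
step 4: q0 h=20  …,,,,,,[@],,,,,,…
step 5: q2 h=21  …,,,,,@[,],,,,,,…
step 6: q0 h=20  …,,,,,,[@],,,,,,…
step 7: q2 h=21  …,,,,,@[,],,,,,,…
step 8: q0 h=20  …,,,,,,[@],,,,,,…
step 9: q2 h=21  …,,,,,@[,],,,,,,…
step 10: q0 h=20  …,,,,,,[@],,,,,,…
step 11: q2 h=21  …,,,,,@[,],,,,,,…
step 12: q0 h=20  …,,,,,,[@],,,,,,…
step 13: q2 h=21  …,,,,,@[,],,,,,,…
step 14: q0 h=20  …,,,,,,[@],,,,,,…
step 15: q2 h=21  …,,,,,@[,],,,,,,…
step 16: q0 h=20  …,,,,,,[@],,,,,,…
step 17: q2 h=21  …,,,,,@[,],,,,,,…
step 18: q0 h=20  …,,,,,,[@],,,,,,…
step 19: q2 h=21  …,,,,,@[,],,,,,,…
step 20: q0 h=20  …,,,,,,[@],,,,,,…
step 21: q2 h=21  …,,,,,@[,],,,,,,…
step 22: q0 h=20  …,,,,,,[@],,,,,,…
step 23: q2 h=21  …,,,,,@[,],,,,,,…
step 24: q0 h=20  …,,,,,,[@],,,,,,…
step 25: q2 h=21  …,,,,,@[,],,,,,,…
step 26: q0 h=20  …,,,,,,[@],,,,,,…
step 27: q2 h=21  …,,,,,@[,],,,,,,…
step 28: q0 h=20  …,,,,,,[@],,,,,,…
step 29: q2 h=21  …,,,,,@[,],,,,,,…
step 30: q0 h=20  …,,,,,,[@],,,,,,…

20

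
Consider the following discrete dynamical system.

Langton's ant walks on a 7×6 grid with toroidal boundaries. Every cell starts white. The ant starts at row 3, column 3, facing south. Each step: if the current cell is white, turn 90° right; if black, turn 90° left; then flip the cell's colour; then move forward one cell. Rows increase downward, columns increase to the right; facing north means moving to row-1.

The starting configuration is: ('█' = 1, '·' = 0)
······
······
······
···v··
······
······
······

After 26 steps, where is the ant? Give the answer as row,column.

0,4

[0] ······
······
······
···v··
······
······
······
[1] ······
······
······
··<█··
······
······
······
[2] ······
······
··^···
··██··
······
······
······
[3] ······
······
··█>··
··██··
······
······
······
[4] ······
······
··██··
··█v··
······
······
······
[5] ······
······
··██··
··█·>·
······
······
······
[6] ······
······
··██··
··█·█·
····v·
······
······
[7] ······
······
··██··
··█·█·
···<█·
······
······
[8] ······
······
··██··
··█^█·
···██·
······
······
[9] ······
······
··██··
··██>·
···██·
······
······
[10] ······
······
··██^·
··██··
···██·
······
······
[11] ······
······
··███>
··██··
···██·
······
······
[12] ······
······
··████
··██·v
···██·
······
······
[13] ······
······
··████
··██<█
···██·
······
······
[14] ······
······
··██^█
··████
···██·
······
······
[15] ······
······
··█<·█
··████
···██·
······
······
[16] ······
······
··█··█
··█v██
···██·
······
······
[17] ······
······
··█··█
··█·>█
···██·
······
······
[18] ······
······
··█·^█
··█··█
···██·
······
······
[19] ······
······
··█·█>
··█··█
···██·
······
······
[20] ······
·····^
··█·█·
··█··█
···██·
······
······
[21] ······
>····█
··█·█·
··█··█
···██·
······
······
[22] ······
█····█
v·█·█·
··█··█
···██·
······
······
[23] ······
█····█
█·█·█<
··█··█
···██·
······
······
[24] ······
█····^
█·█·██
··█··█
···██·
······
······
[25] ······
█···<·
█·█·██
··█··█
···██·
······
······
[26] ····^·
█···█·
█·█·██
··█··█
···██·
······
······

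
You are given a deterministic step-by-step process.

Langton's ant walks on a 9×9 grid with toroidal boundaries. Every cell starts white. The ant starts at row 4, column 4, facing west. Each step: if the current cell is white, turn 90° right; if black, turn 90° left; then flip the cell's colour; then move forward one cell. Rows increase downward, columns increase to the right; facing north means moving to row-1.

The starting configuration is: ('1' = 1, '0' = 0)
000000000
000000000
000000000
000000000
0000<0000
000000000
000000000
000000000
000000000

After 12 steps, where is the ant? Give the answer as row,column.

6,4

[0] 000000000
000000000
000000000
000000000
0000<0000
000000000
000000000
000000000
000000000
[1] 000000000
000000000
000000000
0000^0000
000010000
000000000
000000000
000000000
000000000
[2] 000000000
000000000
000000000
00001>000
000010000
000000000
000000000
000000000
000000000
[3] 000000000
000000000
000000000
000011000
00001v000
000000000
000000000
000000000
000000000
[4] 000000000
000000000
000000000
000011000
0000<1000
000000000
000000000
000000000
000000000
[5] 000000000
000000000
000000000
000011000
000001000
0000v0000
000000000
000000000
000000000
[6] 000000000
000000000
000000000
000011000
000001000
000<10000
000000000
000000000
000000000
[7] 000000000
000000000
000000000
000011000
000^01000
000110000
000000000
000000000
000000000
[8] 000000000
000000000
000000000
000011000
0001>1000
000110000
000000000
000000000
000000000
[9] 000000000
000000000
000000000
000011000
000111000
0001v0000
000000000
000000000
000000000
[10] 000000000
000000000
000000000
000011000
000111000
00010>000
000000000
000000000
000000000
[11] 000000000
000000000
000000000
000011000
000111000
000101000
00000v000
000000000
000000000
[12] 000000000
000000000
000000000
000011000
000111000
000101000
0000<1000
000000000
000000000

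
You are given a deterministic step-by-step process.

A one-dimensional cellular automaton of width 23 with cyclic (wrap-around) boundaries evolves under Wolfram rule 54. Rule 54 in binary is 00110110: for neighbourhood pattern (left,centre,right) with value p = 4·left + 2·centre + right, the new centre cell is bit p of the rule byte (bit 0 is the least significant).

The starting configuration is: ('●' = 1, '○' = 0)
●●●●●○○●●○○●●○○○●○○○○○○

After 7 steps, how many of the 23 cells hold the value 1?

[0] ●●●●●○○●●○○●●○○○●○○○○○○
[1] ○○○○○●●○○●●○○●○●●●○○○○●
[2] ●○○○●○○●●○○●●●●○○○●○○●●
[3] ○●○●●●●○○●●○○○○●○●●●●○○
[4] ●●●○○○○●●○○●○○●●●○○○○●○
[5] ○○○●○○●○○●●●●●○○○●○○●●●
[6] ●○●●●●●●●○○○○○●○●●●●○○○
[7] ●●○○○○○○○●○○○●●●○○○○●○●

8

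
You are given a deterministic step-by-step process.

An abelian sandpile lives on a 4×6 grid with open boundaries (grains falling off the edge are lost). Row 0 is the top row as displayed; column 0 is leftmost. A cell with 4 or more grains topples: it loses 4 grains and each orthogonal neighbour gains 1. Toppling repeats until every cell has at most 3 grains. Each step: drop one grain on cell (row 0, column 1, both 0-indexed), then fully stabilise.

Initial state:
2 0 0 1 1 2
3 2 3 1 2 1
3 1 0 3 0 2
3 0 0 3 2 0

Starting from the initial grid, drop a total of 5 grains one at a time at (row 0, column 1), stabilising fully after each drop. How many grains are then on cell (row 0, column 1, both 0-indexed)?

k=0  2 0 0 1 1 2
3 2 3 1 2 1
3 1 0 3 0 2
3 0 0 3 2 0
k=1  2 1 0 1 1 2
3 2 3 1 2 1
3 1 0 3 0 2
3 0 0 3 2 0
k=2  2 2 0 1 1 2
3 2 3 1 2 1
3 1 0 3 0 2
3 0 0 3 2 0
k=3  2 3 0 1 1 2
3 2 3 1 2 1
3 1 0 3 0 2
3 0 0 3 2 0
k=4  3 0 1 1 1 2
3 3 3 1 2 1
3 1 0 3 0 2
3 0 0 3 2 0
k=5  3 1 1 1 1 2
3 3 3 1 2 1
3 1 0 3 0 2
3 0 0 3 2 0

1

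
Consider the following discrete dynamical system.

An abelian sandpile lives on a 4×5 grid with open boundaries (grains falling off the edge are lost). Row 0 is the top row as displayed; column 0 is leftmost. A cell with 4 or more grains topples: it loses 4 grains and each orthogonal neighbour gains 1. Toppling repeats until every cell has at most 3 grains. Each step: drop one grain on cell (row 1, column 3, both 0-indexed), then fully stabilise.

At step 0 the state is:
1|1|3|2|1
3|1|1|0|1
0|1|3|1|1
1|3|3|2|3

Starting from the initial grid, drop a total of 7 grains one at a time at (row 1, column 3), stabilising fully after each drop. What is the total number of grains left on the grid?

39

[0] 1|1|3|2|1
3|1|1|0|1
0|1|3|1|1
1|3|3|2|3
[1] 1|1|3|2|1
3|1|1|1|1
0|1|3|1|1
1|3|3|2|3
[2] 1|1|3|2|1
3|1|1|2|1
0|1|3|1|1
1|3|3|2|3
[3] 1|1|3|2|1
3|1|1|3|1
0|1|3|1|1
1|3|3|2|3
[4] 1|1|3|3|1
3|1|2|0|2
0|1|3|2|1
1|3|3|2|3
[5] 1|1|3|3|1
3|1|2|1|2
0|1|3|2|1
1|3|3|2|3
[6] 1|1|3|3|1
3|1|2|2|2
0|1|3|2|1
1|3|3|2|3
[7] 1|1|3|3|1
3|1|2|3|2
0|1|3|2|1
1|3|3|2|3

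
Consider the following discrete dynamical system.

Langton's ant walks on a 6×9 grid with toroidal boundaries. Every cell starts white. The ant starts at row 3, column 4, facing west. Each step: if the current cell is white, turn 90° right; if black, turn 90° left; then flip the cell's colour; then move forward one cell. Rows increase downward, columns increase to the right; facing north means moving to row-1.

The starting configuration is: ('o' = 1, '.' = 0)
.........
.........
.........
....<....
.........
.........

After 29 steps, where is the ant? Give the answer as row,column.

4,6

[0] .........
.........
.........
....<....
.........
.........
[1] .........
.........
....^....
....o....
.........
.........
[2] .........
.........
....o>...
....o....
.........
.........
[3] .........
.........
....oo...
....ov...
.........
.........
[4] .........
.........
....oo...
....<o...
.........
.........
[5] .........
.........
....oo...
.....o...
....v....
.........
[6] .........
.........
....oo...
.....o...
...<o....
.........
[7] .........
.........
....oo...
...^.o...
...oo....
.........
[8] .........
.........
....oo...
...o>o...
...oo....
.........
[9] .........
.........
....oo...
...ooo...
...ov....
.........
[10] .........
.........
....oo...
...ooo...
...o.>...
.........
[11] .........
.........
....oo...
...ooo...
...o.o...
.....v...
[12] .........
.........
....oo...
...ooo...
...o.o...
....<o...
[13] .........
.........
....oo...
...ooo...
...o^o...
....oo...
[14] .........
.........
....oo...
...ooo...
...oo>...
....oo...
[15] .........
.........
....oo...
...oo^...
...oo....
....oo...
[16] .........
.........
....oo...
...o<....
...oo....
....oo...
[17] .........
.........
....oo...
...o.....
...ov....
....oo...
[18] .........
.........
....oo...
...o.....
...o.>...
....oo...
[19] .........
.........
....oo...
...o.....
...o.o...
....ov...
[20] .........
.........
....oo...
...o.....
...o.o...
....o.>..
[21] ......v..
.........
....oo...
...o.....
...o.o...
....o.o..
[22] .....<o..
.........
....oo...
...o.....
...o.o...
....o.o..
[23] .....oo..
.........
....oo...
...o.....
...o.o...
....o^o..
[24] .....oo..
.........
....oo...
...o.....
...o.o...
....oo>..
[25] .....oo..
.........
....oo...
...o.....
...o.o^..
....oo...
[26] .....oo..
.........
....oo...
...o.....
...o.oo>.
....oo...
[27] .....oo..
.........
....oo...
...o.....
...o.ooo.
....oo.v.
[28] .....oo..
.........
....oo...
...o.....
...o.ooo.
....oo<o.
[29] .....oo..
.........
....oo...
...o.....
...o.o^o.
....oooo.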